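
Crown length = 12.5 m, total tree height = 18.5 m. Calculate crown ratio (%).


Formula: Crown Ratio = (Crown Length / Total Height) * 100
CR = (12.5 m / 18.5 m) * 100
CR = 0.6757 * 100 = 67.6%

67.6


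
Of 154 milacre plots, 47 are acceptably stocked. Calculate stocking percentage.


Formula: Stocking % = stocked plots / total plots * 100
Stocking = 47 / 154 * 100
Stocking = 0.3052 * 100 = 30.5%

30.5


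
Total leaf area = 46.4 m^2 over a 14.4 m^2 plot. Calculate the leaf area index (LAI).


Formula: LAI = total leaf area / ground area  (dimensionless)
LAI = 46.4 m^2 / 14.4 m^2
LAI = 3.22

3.22


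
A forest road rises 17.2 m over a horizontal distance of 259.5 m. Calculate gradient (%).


Formula: Gradient = rise / run * 100
Gradient = 17.2 / 259.5 * 100 = 6.6%

6.6


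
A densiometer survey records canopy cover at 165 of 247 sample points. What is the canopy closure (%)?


Formula: Canopy closure = covered points / total points * 100
Closure = 165 / 247 * 100
Closure = 0.668 * 100 = 66.8%

66.8


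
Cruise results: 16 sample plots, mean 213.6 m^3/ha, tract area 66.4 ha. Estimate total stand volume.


Formula: Total Volume = Mean Volume per ha * Total Area
Total Volume = 213.6 m^3/ha * 66.4 ha
Total Volume = 14183 m^3

14183


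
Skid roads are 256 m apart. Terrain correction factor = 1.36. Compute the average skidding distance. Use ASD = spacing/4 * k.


Formula: ASD = (spacing / 4) * correction
Uncorrected distance = spacing / 4 = 256 / 4 = 64 m
ASD = 64 * 1.36 = 87 m

87


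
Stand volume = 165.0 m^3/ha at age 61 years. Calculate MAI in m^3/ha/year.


Formula: MAI = Total Volume / Stand Age
MAI = 165.0 m^3/ha / 61 years
MAI = 2.7 m^3/ha/year

2.7


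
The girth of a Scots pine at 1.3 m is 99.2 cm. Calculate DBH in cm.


Formula: DBH = C / pi
DBH = 99.2 / pi
pi = 3.14159...
DBH = 31.6 cm

31.6


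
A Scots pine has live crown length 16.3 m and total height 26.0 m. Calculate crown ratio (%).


Formula: Crown Ratio = (Crown Length / Total Height) * 100
CR = (16.3 m / 26.0 m) * 100
CR = 0.6269 * 100 = 62.7%

62.7


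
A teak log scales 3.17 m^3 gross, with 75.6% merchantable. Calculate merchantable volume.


Formula: MV = V_total * (merchantable_pct / 100)
Merchantable fraction = 75.6% / 100 = 0.756
MV = 3.17 m^3 * 0.756 = 2.397 m^3

2.397


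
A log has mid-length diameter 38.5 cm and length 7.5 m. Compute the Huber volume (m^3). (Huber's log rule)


Huber: V = Am * L,  Am = pi*(Dm/200)^2
Am = pi*(38.5/200)^2 = 0.116416 m^2
V = 0.116416*7.5 = 0.8731 m^3

0.8731


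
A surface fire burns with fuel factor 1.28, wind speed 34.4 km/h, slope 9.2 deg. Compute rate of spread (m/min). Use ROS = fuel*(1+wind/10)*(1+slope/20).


Formula: ROS = fuel * (1 + wind/10) * (1 + slope/20)
Wind factor = 1 + 34.4/10 = 4.44
Slope factor = 1 + 9.2/20 = 1.46
ROS = 1.28 * 4.44 * 1.46 = 8.3 m/min

8.3


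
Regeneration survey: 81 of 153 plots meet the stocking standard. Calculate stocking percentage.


Formula: Stocking % = stocked plots / total plots * 100
Stocking = 81 / 153 * 100
Stocking = 0.5294 * 100 = 52.9%

52.9


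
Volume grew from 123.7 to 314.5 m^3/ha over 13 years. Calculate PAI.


Formula: PAI = (V_T2 - V_T1) / (T2 - T1)
Volume increment = 314.5 - 123.7 = 190.8 m^3/ha
PAI = 190.8 / 13 = 14.68 m^3/ha/year

14.68


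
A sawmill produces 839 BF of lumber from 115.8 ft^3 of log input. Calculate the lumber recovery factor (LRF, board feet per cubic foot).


Formula: LRF = Lumber Output (BF) / Log Input (ft^3)
LRF = 839 BF / 115.8 ft^3
LRF = 7.25 BF/ft^3

7.25


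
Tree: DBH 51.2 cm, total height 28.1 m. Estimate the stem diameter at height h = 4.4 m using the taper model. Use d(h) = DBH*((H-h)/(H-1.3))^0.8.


Taper: d(h) = DBH * ((H - h) / (H - 1.3))^0.8
Numerator = H - h = 28.1 - 4.4 = 23.7 m
Denominator = H - 1.3 = 28.1 - 1.3 = 26.8 m
Ratio = 23.7 / 26.8 = 0.88433
d = 51.2 * 0.88433^0.8 = 46.4 cm

46.4


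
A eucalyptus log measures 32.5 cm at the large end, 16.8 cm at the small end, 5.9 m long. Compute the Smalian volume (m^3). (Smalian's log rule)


Smalian: V = (A1 + A2)/2 * L,  A = pi*(D/200)^2
A1 = pi*(32.5/200)^2 = 0.082958 m^2
A2 = pi*(16.8/200)^2 = 0.022167 m^2
V = (0.082958+0.022167)/2*5.9 = 0.3101 m^3

0.3101


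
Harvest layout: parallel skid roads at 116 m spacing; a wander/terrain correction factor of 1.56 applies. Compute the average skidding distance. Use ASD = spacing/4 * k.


Formula: ASD = (spacing / 4) * correction
Uncorrected distance = spacing / 4 = 116 / 4 = 29 m
ASD = 29 * 1.56 = 45 m

45


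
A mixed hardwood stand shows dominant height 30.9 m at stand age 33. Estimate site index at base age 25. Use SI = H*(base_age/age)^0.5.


Formula: SI = H_dom * (base_age / age)^0.5
Age ratio = 25 / 33 = 0.75758
sqrt(age_ratio) = 0.87039
SI = 30.9 * 0.87039 = 26.9 m

26.9


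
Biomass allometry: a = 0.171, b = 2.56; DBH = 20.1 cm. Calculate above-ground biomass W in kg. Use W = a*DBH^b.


Formula: W = a * DBH^b  (allometric power law)
DBH^b = 20.1^2.56 = 2168.6123
W = 0.171 * 2168.6123 = 370.8 kg

370.8


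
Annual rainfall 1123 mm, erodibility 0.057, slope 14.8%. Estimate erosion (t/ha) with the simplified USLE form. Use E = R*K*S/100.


Formula: E = R * K * S / 100  (simplified USLE)
R * K = 1123 * 0.057 = 64.011
E = 64.011 * 14.8 / 100 = 9.47 t/ha

9.47


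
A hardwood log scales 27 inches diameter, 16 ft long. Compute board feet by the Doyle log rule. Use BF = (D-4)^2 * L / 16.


Doyle: BF = (D - 4)^2 * L / 16
Adjusted diameter = 27 - 4 = 23 in
(D-4)^2 = 23^2 = 529
BF = 529 * 16 / 16 = 529 BF

529


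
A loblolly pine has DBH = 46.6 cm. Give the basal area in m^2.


Formula: BA = pi * (DBH/2)^2 / 10000  (cm^2 to m^2)
Radius = DBH/2 = 46.6/2 = 23.3 cm
BA = pi * 23.3^2 / 10000
   = 1705.5392 cm^2 / 10000
   = 0.1706 m^2

0.1706


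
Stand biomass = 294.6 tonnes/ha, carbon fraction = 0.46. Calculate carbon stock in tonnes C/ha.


Formula: Carbon Stock = Biomass * Carbon Fraction
C = 294.6 t/ha * 0.46
C = 135.5 t C/ha

135.5


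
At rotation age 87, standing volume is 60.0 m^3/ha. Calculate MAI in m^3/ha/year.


Formula: MAI = Total Volume / Stand Age
MAI = 60.0 m^3/ha / 87 years
MAI = 0.69 m^3/ha/year

0.69


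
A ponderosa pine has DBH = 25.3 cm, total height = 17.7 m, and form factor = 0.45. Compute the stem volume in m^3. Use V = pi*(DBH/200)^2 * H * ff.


Formula: V = pi * (DBH/200)^2 * H * ff
Radius = DBH/200 = 25.3/200 = 0.1265 m
Radius^2 = 0.1265^2 = 0.01600225 m^2
V = pi * 0.01600225 * 17.7 * 0.45
V = 0.4 m^3

0.4


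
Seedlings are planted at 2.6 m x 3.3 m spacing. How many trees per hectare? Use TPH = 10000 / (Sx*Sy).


Formula: TPH = 10000 m^2/ha / (spacing_x * spacing_y)
Area per tree = 2.6 m * 3.3 m = 8.58 m^2
TPH = 10000 / 8.58 = 1166 trees/ha

1166


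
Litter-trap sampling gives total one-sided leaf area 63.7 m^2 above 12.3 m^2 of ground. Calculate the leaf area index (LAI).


Formula: LAI = total leaf area / ground area  (dimensionless)
LAI = 63.7 m^2 / 12.3 m^2
LAI = 5.18

5.18


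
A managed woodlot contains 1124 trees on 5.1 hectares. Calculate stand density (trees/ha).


Formula: Stand Density = N_trees / Area_ha
Density = 1124 trees / 5.1 ha
Density = 220 trees/ha

220


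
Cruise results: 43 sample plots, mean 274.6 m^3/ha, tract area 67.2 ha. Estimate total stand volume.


Formula: Total Volume = Mean Volume per ha * Total Area
Total Volume = 274.6 m^3/ha * 67.2 ha
Total Volume = 18453 m^3

18453


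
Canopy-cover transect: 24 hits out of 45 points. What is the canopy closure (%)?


Formula: Canopy closure = covered points / total points * 100
Closure = 24 / 45 * 100
Closure = 0.5333 * 100 = 53.3%

53.3


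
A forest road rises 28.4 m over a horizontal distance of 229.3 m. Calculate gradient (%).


Formula: Gradient = rise / run * 100
Gradient = 28.4 / 229.3 * 100 = 12.4%

12.4


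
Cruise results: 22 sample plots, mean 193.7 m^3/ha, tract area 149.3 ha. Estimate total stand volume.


Formula: Total Volume = Mean Volume per ha * Total Area
Total Volume = 193.7 m^3/ha * 149.3 ha
Total Volume = 28919 m^3

28919


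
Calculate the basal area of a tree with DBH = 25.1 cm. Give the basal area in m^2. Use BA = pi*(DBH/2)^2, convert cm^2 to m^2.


Formula: BA = pi * (DBH/2)^2 / 10000  (cm^2 to m^2)
Radius = DBH/2 = 25.1/2 = 12.55 cm
BA = pi * 12.55^2 / 10000
   = 494.8087 cm^2 / 10000
   = 0.0495 m^2

0.0495


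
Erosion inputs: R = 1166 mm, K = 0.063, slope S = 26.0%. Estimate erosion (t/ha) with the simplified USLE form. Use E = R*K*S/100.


Formula: E = R * K * S / 100  (simplified USLE)
R * K = 1166 * 0.063 = 73.458
E = 73.458 * 26.0 / 100 = 19.1 t/ha

19.1


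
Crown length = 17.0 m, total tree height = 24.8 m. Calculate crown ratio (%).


Formula: Crown Ratio = (Crown Length / Total Height) * 100
CR = (17.0 m / 24.8 m) * 100
CR = 0.6855 * 100 = 68.5%

68.5


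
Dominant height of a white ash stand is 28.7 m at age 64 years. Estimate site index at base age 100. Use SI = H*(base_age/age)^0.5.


Formula: SI = H_dom * (base_age / age)^0.5
Age ratio = 100 / 64 = 1.5625
sqrt(age_ratio) = 1.25
SI = 28.7 * 1.25 = 35.9 m

35.9


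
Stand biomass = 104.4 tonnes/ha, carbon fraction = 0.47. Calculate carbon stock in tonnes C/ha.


Formula: Carbon Stock = Biomass * Carbon Fraction
C = 104.4 t/ha * 0.47
C = 49.1 t C/ha

49.1


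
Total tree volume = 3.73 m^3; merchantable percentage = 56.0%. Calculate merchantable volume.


Formula: MV = V_total * (merchantable_pct / 100)
Merchantable fraction = 56.0% / 100 = 0.56
MV = 3.73 m^3 * 0.56 = 2.089 m^3

2.089


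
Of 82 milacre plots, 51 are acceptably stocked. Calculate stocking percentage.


Formula: Stocking % = stocked plots / total plots * 100
Stocking = 51 / 82 * 100
Stocking = 0.622 * 100 = 62.2%

62.2


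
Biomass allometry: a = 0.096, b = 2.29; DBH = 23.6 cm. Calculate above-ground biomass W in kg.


Formula: W = a * DBH^b  (allometric power law)
DBH^b = 23.6^2.29 = 1393.0557
W = 0.096 * 1393.0557 = 133.7 kg

133.7


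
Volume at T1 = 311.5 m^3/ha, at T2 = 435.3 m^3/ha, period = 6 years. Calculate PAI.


Formula: PAI = (V_T2 - V_T1) / (T2 - T1)
Volume increment = 435.3 - 311.5 = 123.8 m^3/ha
PAI = 123.8 / 6 = 20.63 m^3/ha/year

20.63


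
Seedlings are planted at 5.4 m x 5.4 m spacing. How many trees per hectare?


Formula: TPH = 10000 m^2/ha / (spacing_x * spacing_y)
Area per tree = 5.4 m * 5.4 m = 29.16 m^2
TPH = 10000 / 29.16 = 343 trees/ha

343


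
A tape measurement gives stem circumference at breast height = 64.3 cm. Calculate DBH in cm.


Formula: DBH = C / pi
DBH = 64.3 / pi
pi = 3.14159...
DBH = 20.5 cm

20.5


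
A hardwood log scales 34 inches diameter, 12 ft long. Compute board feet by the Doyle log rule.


Doyle: BF = (D - 4)^2 * L / 16
Adjusted diameter = 34 - 4 = 30 in
(D-4)^2 = 30^2 = 900
BF = 900 * 12 / 16 = 675 BF

675


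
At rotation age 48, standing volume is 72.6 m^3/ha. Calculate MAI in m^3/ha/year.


Formula: MAI = Total Volume / Stand Age
MAI = 72.6 m^3/ha / 48 years
MAI = 1.51 m^3/ha/year

1.51


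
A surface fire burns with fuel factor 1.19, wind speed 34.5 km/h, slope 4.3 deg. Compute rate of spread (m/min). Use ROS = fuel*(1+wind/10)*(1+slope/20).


Formula: ROS = fuel * (1 + wind/10) * (1 + slope/20)
Wind factor = 1 + 34.5/10 = 4.45
Slope factor = 1 + 4.3/20 = 1.215
ROS = 1.19 * 4.45 * 1.215 = 6.43 m/min

6.43


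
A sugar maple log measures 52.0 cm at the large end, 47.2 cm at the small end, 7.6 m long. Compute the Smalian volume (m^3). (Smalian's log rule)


Smalian: V = (A1 + A2)/2 * L,  A = pi*(D/200)^2
A1 = pi*(52.0/200)^2 = 0.212372 m^2
A2 = pi*(47.2/200)^2 = 0.174974 m^2
V = (0.212372+0.174974)/2*7.6 = 1.4719 m^3

1.4719


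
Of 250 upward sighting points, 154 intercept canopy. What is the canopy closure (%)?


Formula: Canopy closure = covered points / total points * 100
Closure = 154 / 250 * 100
Closure = 0.616 * 100 = 61.6%

61.6


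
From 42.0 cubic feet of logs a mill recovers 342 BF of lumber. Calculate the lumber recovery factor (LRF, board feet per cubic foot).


Formula: LRF = Lumber Output (BF) / Log Input (ft^3)
LRF = 342 BF / 42.0 ft^3
LRF = 8.14 BF/ft^3

8.14


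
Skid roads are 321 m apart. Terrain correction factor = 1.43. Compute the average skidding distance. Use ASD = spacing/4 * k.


Formula: ASD = (spacing / 4) * correction
Uncorrected distance = spacing / 4 = 321 / 4 = 80.25 m
ASD = 80.25 * 1.43 = 115 m

115


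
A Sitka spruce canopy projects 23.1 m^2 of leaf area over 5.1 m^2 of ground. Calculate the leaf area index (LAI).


Formula: LAI = total leaf area / ground area  (dimensionless)
LAI = 23.1 m^2 / 5.1 m^2
LAI = 4.53

4.53


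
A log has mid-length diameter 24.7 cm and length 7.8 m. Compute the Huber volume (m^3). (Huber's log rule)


Huber: V = Am * L,  Am = pi*(Dm/200)^2
Am = pi*(24.7/200)^2 = 0.047916 m^2
V = 0.047916*7.8 = 0.3737 m^3

0.3737


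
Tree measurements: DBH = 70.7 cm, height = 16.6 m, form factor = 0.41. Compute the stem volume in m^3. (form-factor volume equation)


Formula: V = pi * (DBH/200)^2 * H * ff
Radius = DBH/200 = 70.7/200 = 0.3535 m
Radius^2 = 0.3535^2 = 0.12496225 m^2
V = pi * 0.12496225 * 16.6 * 0.41
V = 2.672 m^3

2.672


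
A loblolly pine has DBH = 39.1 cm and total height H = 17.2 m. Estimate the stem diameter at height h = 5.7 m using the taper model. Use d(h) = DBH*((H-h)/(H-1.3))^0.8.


Taper: d(h) = DBH * ((H - h) / (H - 1.3))^0.8
Numerator = H - h = 17.2 - 5.7 = 11.5 m
Denominator = H - 1.3 = 17.2 - 1.3 = 15.9 m
Ratio = 11.5 / 15.9 = 0.72327
d = 39.1 * 0.72327^0.8 = 30.2 cm

30.2


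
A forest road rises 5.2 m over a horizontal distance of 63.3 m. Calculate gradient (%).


Formula: Gradient = rise / run * 100
Gradient = 5.2 / 63.3 * 100 = 8.2%

8.2


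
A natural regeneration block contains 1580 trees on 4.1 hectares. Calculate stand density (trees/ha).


Formula: Stand Density = N_trees / Area_ha
Density = 1580 trees / 4.1 ha
Density = 385 trees/ha

385


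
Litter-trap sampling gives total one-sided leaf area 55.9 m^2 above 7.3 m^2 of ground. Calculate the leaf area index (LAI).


Formula: LAI = total leaf area / ground area  (dimensionless)
LAI = 55.9 m^2 / 7.3 m^2
LAI = 7.66

7.66


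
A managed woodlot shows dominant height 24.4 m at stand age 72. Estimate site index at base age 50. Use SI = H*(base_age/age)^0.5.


Formula: SI = H_dom * (base_age / age)^0.5
Age ratio = 50 / 72 = 0.69444
sqrt(age_ratio) = 0.83333
SI = 24.4 * 0.83333 = 20.3 m

20.3


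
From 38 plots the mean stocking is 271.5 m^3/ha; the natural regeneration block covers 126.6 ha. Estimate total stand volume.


Formula: Total Volume = Mean Volume per ha * Total Area
Total Volume = 271.5 m^3/ha * 126.6 ha
Total Volume = 34372 m^3

34372


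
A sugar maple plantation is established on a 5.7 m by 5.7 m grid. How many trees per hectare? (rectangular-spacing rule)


Formula: TPH = 10000 m^2/ha / (spacing_x * spacing_y)
Area per tree = 5.7 m * 5.7 m = 32.49 m^2
TPH = 10000 / 32.49 = 308 trees/ha

308


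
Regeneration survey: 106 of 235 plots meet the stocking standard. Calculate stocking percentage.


Formula: Stocking % = stocked plots / total plots * 100
Stocking = 106 / 235 * 100
Stocking = 0.4511 * 100 = 45.1%

45.1


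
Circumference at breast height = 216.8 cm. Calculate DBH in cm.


Formula: DBH = C / pi
DBH = 216.8 / pi
pi = 3.14159...
DBH = 69.0 cm

69.0


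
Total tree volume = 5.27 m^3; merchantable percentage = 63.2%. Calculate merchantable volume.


Formula: MV = V_total * (merchantable_pct / 100)
Merchantable fraction = 63.2% / 100 = 0.632
MV = 5.27 m^3 * 0.632 = 3.331 m^3

3.331


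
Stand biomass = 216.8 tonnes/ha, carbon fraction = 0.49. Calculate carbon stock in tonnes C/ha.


Formula: Carbon Stock = Biomass * Carbon Fraction
C = 216.8 t/ha * 0.49
C = 106.2 t C/ha

106.2


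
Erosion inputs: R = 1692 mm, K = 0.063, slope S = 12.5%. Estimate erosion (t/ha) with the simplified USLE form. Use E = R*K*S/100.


Formula: E = R * K * S / 100  (simplified USLE)
R * K = 1692 * 0.063 = 106.596
E = 106.596 * 12.5 / 100 = 13.32 t/ha

13.32


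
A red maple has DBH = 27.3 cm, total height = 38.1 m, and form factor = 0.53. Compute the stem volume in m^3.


Formula: V = pi * (DBH/200)^2 * H * ff
Radius = DBH/200 = 27.3/200 = 0.1365 m
Radius^2 = 0.1365^2 = 0.01863225 m^2
V = pi * 0.01863225 * 38.1 * 0.53
V = 1.182 m^3

1.182


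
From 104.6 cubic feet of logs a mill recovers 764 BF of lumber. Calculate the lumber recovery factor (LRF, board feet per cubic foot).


Formula: LRF = Lumber Output (BF) / Log Input (ft^3)
LRF = 764 BF / 104.6 ft^3
LRF = 7.3 BF/ft^3

7.3


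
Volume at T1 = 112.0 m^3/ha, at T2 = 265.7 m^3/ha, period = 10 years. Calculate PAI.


Formula: PAI = (V_T2 - V_T1) / (T2 - T1)
Volume increment = 265.7 - 112.0 = 153.7 m^3/ha
PAI = 153.7 / 10 = 15.37 m^3/ha/year

15.37


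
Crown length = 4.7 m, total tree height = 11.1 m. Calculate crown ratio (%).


Formula: Crown Ratio = (Crown Length / Total Height) * 100
CR = (4.7 m / 11.1 m) * 100
CR = 0.4234 * 100 = 42.3%

42.3


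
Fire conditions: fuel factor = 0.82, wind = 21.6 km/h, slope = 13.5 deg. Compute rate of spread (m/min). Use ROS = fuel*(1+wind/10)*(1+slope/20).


Formula: ROS = fuel * (1 + wind/10) * (1 + slope/20)
Wind factor = 1 + 21.6/10 = 3.16
Slope factor = 1 + 13.5/20 = 1.675
ROS = 0.82 * 3.16 * 1.675 = 4.34 m/min

4.34


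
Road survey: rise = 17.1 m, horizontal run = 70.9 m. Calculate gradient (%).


Formula: Gradient = rise / run * 100
Gradient = 17.1 / 70.9 * 100 = 24.1%

24.1


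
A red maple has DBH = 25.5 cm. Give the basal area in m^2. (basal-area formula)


Formula: BA = pi * (DBH/2)^2 / 10000  (cm^2 to m^2)
Radius = DBH/2 = 25.5/2 = 12.75 cm
BA = pi * 12.75^2 / 10000
   = 510.7052 cm^2 / 10000
   = 0.0511 m^2

0.0511


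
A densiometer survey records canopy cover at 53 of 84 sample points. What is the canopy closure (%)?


Formula: Canopy closure = covered points / total points * 100
Closure = 53 / 84 * 100
Closure = 0.631 * 100 = 63.1%

63.1


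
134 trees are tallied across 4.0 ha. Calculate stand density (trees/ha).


Formula: Stand Density = N_trees / Area_ha
Density = 134 trees / 4.0 ha
Density = 34 trees/ha

34


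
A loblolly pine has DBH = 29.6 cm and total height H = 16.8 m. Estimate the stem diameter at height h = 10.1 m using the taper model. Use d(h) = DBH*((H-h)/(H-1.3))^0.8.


Taper: d(h) = DBH * ((H - h) / (H - 1.3))^0.8
Numerator = H - h = 16.8 - 10.1 = 6.7 m
Denominator = H - 1.3 = 16.8 - 1.3 = 15.5 m
Ratio = 6.7 / 15.5 = 0.43226
d = 29.6 * 0.43226^0.8 = 15.1 cm

15.1


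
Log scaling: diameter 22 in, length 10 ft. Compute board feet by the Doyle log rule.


Doyle: BF = (D - 4)^2 * L / 16
Adjusted diameter = 22 - 4 = 18 in
(D-4)^2 = 18^2 = 324
BF = 324 * 10 / 16 = 203 BF

203


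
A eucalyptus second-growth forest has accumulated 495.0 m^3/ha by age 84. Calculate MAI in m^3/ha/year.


Formula: MAI = Total Volume / Stand Age
MAI = 495.0 m^3/ha / 84 years
MAI = 5.89 m^3/ha/year

5.89


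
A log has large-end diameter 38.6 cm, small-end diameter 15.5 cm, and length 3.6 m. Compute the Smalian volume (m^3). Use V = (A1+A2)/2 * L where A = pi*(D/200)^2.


Smalian: V = (A1 + A2)/2 * L,  A = pi*(D/200)^2
A1 = pi*(38.6/200)^2 = 0.117021 m^2
A2 = pi*(15.5/200)^2 = 0.018869 m^2
V = (0.117021+0.018869)/2*3.6 = 0.2446 m^3

0.2446


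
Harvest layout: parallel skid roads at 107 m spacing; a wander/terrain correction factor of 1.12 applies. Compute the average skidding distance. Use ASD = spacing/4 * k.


Formula: ASD = (spacing / 4) * correction
Uncorrected distance = spacing / 4 = 107 / 4 = 26.75 m
ASD = 26.75 * 1.12 = 30 m

30


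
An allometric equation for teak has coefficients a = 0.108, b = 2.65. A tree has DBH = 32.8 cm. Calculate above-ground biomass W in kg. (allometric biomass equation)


Formula: W = a * DBH^b  (allometric power law)
DBH^b = 32.8^2.65 = 10400.7746
W = 0.108 * 10400.7746 = 1123.3 kg

1123.3


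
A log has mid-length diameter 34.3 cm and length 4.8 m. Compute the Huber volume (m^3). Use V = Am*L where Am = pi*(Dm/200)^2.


Huber: V = Am * L,  Am = pi*(Dm/200)^2
Am = pi*(34.3/200)^2 = 0.092401 m^2
V = 0.092401*4.8 = 0.4435 m^3

0.4435


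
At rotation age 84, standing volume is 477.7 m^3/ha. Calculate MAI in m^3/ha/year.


Formula: MAI = Total Volume / Stand Age
MAI = 477.7 m^3/ha / 84 years
MAI = 5.69 m^3/ha/year

5.69


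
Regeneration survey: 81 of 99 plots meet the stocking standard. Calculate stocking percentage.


Formula: Stocking % = stocked plots / total plots * 100
Stocking = 81 / 99 * 100
Stocking = 0.8182 * 100 = 81.8%

81.8


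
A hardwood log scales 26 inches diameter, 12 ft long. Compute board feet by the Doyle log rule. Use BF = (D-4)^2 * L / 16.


Doyle: BF = (D - 4)^2 * L / 16
Adjusted diameter = 26 - 4 = 22 in
(D-4)^2 = 22^2 = 484
BF = 484 * 12 / 16 = 363 BF

363


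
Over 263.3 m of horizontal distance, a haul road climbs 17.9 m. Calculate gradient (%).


Formula: Gradient = rise / run * 100
Gradient = 17.9 / 263.3 * 100 = 6.8%

6.8


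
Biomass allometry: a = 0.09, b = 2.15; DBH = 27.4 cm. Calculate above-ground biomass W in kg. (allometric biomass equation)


Formula: W = a * DBH^b  (allometric power law)
DBH^b = 27.4^2.15 = 1233.5697
W = 0.09 * 1233.5697 = 111.0 kg

111.0


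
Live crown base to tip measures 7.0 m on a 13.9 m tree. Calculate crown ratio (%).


Formula: Crown Ratio = (Crown Length / Total Height) * 100
CR = (7.0 m / 13.9 m) * 100
CR = 0.5036 * 100 = 50.4%

50.4


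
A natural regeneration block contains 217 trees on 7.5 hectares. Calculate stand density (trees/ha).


Formula: Stand Density = N_trees / Area_ha
Density = 217 trees / 7.5 ha
Density = 29 trees/ha

29


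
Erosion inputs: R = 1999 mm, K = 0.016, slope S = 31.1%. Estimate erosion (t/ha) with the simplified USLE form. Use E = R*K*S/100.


Formula: E = R * K * S / 100  (simplified USLE)
R * K = 1999 * 0.016 = 31.984
E = 31.984 * 31.1 / 100 = 9.95 t/ha

9.95


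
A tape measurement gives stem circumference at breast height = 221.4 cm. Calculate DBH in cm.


Formula: DBH = C / pi
DBH = 221.4 / pi
pi = 3.14159...
DBH = 70.5 cm

70.5


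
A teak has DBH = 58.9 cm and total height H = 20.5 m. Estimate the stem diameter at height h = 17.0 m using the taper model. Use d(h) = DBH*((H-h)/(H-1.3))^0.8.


Taper: d(h) = DBH * ((H - h) / (H - 1.3))^0.8
Numerator = H - h = 20.5 - 17.0 = 3.5 m
Denominator = H - 1.3 = 20.5 - 1.3 = 19.2 m
Ratio = 3.5 / 19.2 = 0.18229
d = 58.9 * 0.18229^0.8 = 15.1 cm

15.1


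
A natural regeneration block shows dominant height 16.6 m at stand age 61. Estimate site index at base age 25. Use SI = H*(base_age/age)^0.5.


Formula: SI = H_dom * (base_age / age)^0.5
Age ratio = 25 / 61 = 0.40984
sqrt(age_ratio) = 0.64018
SI = 16.6 * 0.64018 = 10.6 m

10.6


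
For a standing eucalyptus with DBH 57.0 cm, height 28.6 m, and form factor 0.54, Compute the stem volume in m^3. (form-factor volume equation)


Formula: V = pi * (DBH/200)^2 * H * ff
Radius = DBH/200 = 57.0/200 = 0.285 m
Radius^2 = 0.285^2 = 0.081225 m^2
V = pi * 0.081225 * 28.6 * 0.54
V = 3.941 m^3

3.941


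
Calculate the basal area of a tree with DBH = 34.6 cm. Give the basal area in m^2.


Formula: BA = pi * (DBH/2)^2 / 10000  (cm^2 to m^2)
Radius = DBH/2 = 34.6/2 = 17.3 cm
BA = pi * 17.3^2 / 10000
   = 940.2473 cm^2 / 10000
   = 0.094 m^2

0.094


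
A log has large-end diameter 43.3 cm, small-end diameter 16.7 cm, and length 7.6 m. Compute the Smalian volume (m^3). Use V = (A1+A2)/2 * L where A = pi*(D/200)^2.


Smalian: V = (A1 + A2)/2 * L,  A = pi*(D/200)^2
A1 = pi*(43.3/200)^2 = 0.147254 m^2
A2 = pi*(16.7/200)^2 = 0.021904 m^2
V = (0.147254+0.021904)/2*7.6 = 0.6428 m^3

0.6428


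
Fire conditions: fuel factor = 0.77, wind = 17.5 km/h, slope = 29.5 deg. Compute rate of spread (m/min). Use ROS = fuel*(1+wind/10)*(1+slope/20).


Formula: ROS = fuel * (1 + wind/10) * (1 + slope/20)
Wind factor = 1 + 17.5/10 = 2.75
Slope factor = 1 + 29.5/20 = 2.475
ROS = 0.77 * 2.75 * 2.475 = 5.24 m/min

5.24


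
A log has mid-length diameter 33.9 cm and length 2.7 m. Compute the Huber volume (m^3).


Huber: V = Am * L,  Am = pi*(Dm/200)^2
Am = pi*(33.9/200)^2 = 0.090259 m^2
V = 0.090259*2.7 = 0.2437 m^3

0.2437


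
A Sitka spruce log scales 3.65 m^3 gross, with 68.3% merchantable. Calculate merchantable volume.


Formula: MV = V_total * (merchantable_pct / 100)
Merchantable fraction = 68.3% / 100 = 0.683
MV = 3.65 m^3 * 0.683 = 2.493 m^3

2.493


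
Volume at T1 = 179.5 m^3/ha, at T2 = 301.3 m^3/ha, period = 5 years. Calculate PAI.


Formula: PAI = (V_T2 - V_T1) / (T2 - T1)
Volume increment = 301.3 - 179.5 = 121.8 m^3/ha
PAI = 121.8 / 5 = 24.36 m^3/ha/year

24.36


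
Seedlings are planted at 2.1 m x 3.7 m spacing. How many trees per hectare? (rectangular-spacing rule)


Formula: TPH = 10000 m^2/ha / (spacing_x * spacing_y)
Area per tree = 2.1 m * 3.7 m = 7.77 m^2
TPH = 10000 / 7.77 = 1287 trees/ha

1287


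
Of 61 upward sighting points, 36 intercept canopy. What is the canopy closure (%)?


Formula: Canopy closure = covered points / total points * 100
Closure = 36 / 61 * 100
Closure = 0.5902 * 100 = 59.0%

59.0


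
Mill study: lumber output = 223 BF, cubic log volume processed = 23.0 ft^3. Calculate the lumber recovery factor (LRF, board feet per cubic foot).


Formula: LRF = Lumber Output (BF) / Log Input (ft^3)
LRF = 223 BF / 23.0 ft^3
LRF = 9.7 BF/ft^3

9.7


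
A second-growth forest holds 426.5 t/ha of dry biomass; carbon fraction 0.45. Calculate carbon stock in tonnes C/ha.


Formula: Carbon Stock = Biomass * Carbon Fraction
C = 426.5 t/ha * 0.45
C = 191.9 t C/ha

191.9


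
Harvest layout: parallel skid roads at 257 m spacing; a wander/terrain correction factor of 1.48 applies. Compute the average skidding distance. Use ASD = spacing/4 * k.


Formula: ASD = (spacing / 4) * correction
Uncorrected distance = spacing / 4 = 257 / 4 = 64.25 m
ASD = 64.25 * 1.48 = 95 m

95


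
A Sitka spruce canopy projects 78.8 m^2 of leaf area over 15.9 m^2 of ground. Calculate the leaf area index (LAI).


Formula: LAI = total leaf area / ground area  (dimensionless)
LAI = 78.8 m^2 / 15.9 m^2
LAI = 4.96

4.96


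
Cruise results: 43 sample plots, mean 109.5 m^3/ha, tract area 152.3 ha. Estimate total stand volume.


Formula: Total Volume = Mean Volume per ha * Total Area
Total Volume = 109.5 m^3/ha * 152.3 ha
Total Volume = 16677 m^3

16677


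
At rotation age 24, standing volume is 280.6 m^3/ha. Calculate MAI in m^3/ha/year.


Formula: MAI = Total Volume / Stand Age
MAI = 280.6 m^3/ha / 24 years
MAI = 11.69 m^3/ha/year

11.69


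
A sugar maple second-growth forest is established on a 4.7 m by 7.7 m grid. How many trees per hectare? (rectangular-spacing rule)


Formula: TPH = 10000 m^2/ha / (spacing_x * spacing_y)
Area per tree = 4.7 m * 7.7 m = 36.19 m^2
TPH = 10000 / 36.19 = 276 trees/ha

276


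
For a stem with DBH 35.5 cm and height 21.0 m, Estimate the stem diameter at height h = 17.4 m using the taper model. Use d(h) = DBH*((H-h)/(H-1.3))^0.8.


Taper: d(h) = DBH * ((H - h) / (H - 1.3))^0.8
Numerator = H - h = 21.0 - 17.4 = 3.6 m
Denominator = H - 1.3 = 21.0 - 1.3 = 19.7 m
Ratio = 3.6 / 19.7 = 0.18274
d = 35.5 * 0.18274^0.8 = 9.1 cm

9.1


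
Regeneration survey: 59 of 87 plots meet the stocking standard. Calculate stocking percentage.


Formula: Stocking % = stocked plots / total plots * 100
Stocking = 59 / 87 * 100
Stocking = 0.6782 * 100 = 67.8%

67.8


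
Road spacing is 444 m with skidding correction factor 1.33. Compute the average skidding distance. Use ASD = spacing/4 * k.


Formula: ASD = (spacing / 4) * correction
Uncorrected distance = spacing / 4 = 444 / 4 = 111 m
ASD = 111 * 1.33 = 148 m

148


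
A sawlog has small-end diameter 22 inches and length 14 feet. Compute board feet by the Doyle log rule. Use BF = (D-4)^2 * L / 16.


Doyle: BF = (D - 4)^2 * L / 16
Adjusted diameter = 22 - 4 = 18 in
(D-4)^2 = 18^2 = 324
BF = 324 * 14 / 16 = 284 BF

284


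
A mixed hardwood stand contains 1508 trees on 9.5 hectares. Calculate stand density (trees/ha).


Formula: Stand Density = N_trees / Area_ha
Density = 1508 trees / 9.5 ha
Density = 159 trees/ha

159


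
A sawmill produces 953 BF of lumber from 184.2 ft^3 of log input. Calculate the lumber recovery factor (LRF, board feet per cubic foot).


Formula: LRF = Lumber Output (BF) / Log Input (ft^3)
LRF = 953 BF / 184.2 ft^3
LRF = 5.17 BF/ft^3

5.17


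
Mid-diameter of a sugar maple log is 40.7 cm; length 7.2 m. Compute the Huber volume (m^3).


Huber: V = Am * L,  Am = pi*(Dm/200)^2
Am = pi*(40.7/200)^2 = 0.1301 m^2
V = 0.1301*7.2 = 0.9367 m^3

0.9367


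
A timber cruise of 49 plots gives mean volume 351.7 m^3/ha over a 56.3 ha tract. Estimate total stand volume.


Formula: Total Volume = Mean Volume per ha * Total Area
Total Volume = 351.7 m^3/ha * 56.3 ha
Total Volume = 19801 m^3

19801


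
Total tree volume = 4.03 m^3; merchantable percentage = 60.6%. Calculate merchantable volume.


Formula: MV = V_total * (merchantable_pct / 100)
Merchantable fraction = 60.6% / 100 = 0.606
MV = 4.03 m^3 * 0.606 = 2.442 m^3

2.442


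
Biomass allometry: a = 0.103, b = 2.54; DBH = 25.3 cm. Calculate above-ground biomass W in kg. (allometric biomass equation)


Formula: W = a * DBH^b  (allometric power law)
DBH^b = 25.3^2.54 = 3663.7525
W = 0.103 * 3663.7525 = 377.4 kg

377.4


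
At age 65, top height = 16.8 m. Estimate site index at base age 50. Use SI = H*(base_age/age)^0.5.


Formula: SI = H_dom * (base_age / age)^0.5
Age ratio = 50 / 65 = 0.76923
sqrt(age_ratio) = 0.87706
SI = 16.8 * 0.87706 = 14.7 m

14.7


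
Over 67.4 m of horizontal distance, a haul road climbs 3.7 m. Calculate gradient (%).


Formula: Gradient = rise / run * 100
Gradient = 3.7 / 67.4 * 100 = 5.5%

5.5


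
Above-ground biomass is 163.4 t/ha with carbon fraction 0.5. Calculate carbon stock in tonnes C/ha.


Formula: Carbon Stock = Biomass * Carbon Fraction
C = 163.4 t/ha * 0.5
C = 81.7 t C/ha

81.7


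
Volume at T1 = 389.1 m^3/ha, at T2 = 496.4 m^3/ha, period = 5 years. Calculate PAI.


Formula: PAI = (V_T2 - V_T1) / (T2 - T1)
Volume increment = 496.4 - 389.1 = 107.3 m^3/ha
PAI = 107.3 / 5 = 21.46 m^3/ha/year

21.46


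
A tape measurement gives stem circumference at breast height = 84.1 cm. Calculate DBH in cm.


Formula: DBH = C / pi
DBH = 84.1 / pi
pi = 3.14159...
DBH = 26.8 cm

26.8


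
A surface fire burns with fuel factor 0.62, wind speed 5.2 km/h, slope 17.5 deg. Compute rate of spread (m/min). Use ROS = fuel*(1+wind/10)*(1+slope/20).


Formula: ROS = fuel * (1 + wind/10) * (1 + slope/20)
Wind factor = 1 + 5.2/10 = 1.52
Slope factor = 1 + 17.5/20 = 1.875
ROS = 0.62 * 1.52 * 1.875 = 1.77 m/min

1.77


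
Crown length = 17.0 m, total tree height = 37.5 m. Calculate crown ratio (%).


Formula: Crown Ratio = (Crown Length / Total Height) * 100
CR = (17.0 m / 37.5 m) * 100
CR = 0.4533 * 100 = 45.3%

45.3


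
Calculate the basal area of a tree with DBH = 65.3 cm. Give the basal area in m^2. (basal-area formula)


Formula: BA = pi * (DBH/2)^2 / 10000  (cm^2 to m^2)
Radius = DBH/2 = 65.3/2 = 32.65 cm
BA = pi * 32.65^2 / 10000
   = 3349.0085 cm^2 / 10000
   = 0.3349 m^2

0.3349


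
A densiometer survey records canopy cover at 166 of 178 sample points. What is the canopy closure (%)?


Formula: Canopy closure = covered points / total points * 100
Closure = 166 / 178 * 100
Closure = 0.9326 * 100 = 93.3%

93.3


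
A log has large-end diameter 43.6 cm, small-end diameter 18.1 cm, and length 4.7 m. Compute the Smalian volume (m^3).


Smalian: V = (A1 + A2)/2 * L,  A = pi*(D/200)^2
A1 = pi*(43.6/200)^2 = 0.149301 m^2
A2 = pi*(18.1/200)^2 = 0.02573 m^2
V = (0.149301+0.02573)/2*4.7 = 0.4113 m^3

0.4113


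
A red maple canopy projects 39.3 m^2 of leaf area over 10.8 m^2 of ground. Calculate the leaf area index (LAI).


Formula: LAI = total leaf area / ground area  (dimensionless)
LAI = 39.3 m^2 / 10.8 m^2
LAI = 3.64

3.64


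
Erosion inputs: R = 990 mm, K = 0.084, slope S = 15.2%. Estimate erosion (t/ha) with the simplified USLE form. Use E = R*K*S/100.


Formula: E = R * K * S / 100  (simplified USLE)
R * K = 990 * 0.084 = 83.16
E = 83.16 * 15.2 / 100 = 12.64 t/ha

12.64


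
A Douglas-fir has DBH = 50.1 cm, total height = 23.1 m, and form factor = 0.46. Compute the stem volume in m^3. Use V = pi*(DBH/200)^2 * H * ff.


Formula: V = pi * (DBH/200)^2 * H * ff
Radius = DBH/200 = 50.1/200 = 0.2505 m
Radius^2 = 0.2505^2 = 0.06275025 m^2
V = pi * 0.06275025 * 23.1 * 0.46
V = 2.095 m^3

2.095


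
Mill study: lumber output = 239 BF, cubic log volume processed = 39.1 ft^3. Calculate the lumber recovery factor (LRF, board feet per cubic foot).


Formula: LRF = Lumber Output (BF) / Log Input (ft^3)
LRF = 239 BF / 39.1 ft^3
LRF = 6.11 BF/ft^3

6.11


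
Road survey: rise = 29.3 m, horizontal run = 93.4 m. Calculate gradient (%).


Formula: Gradient = rise / run * 100
Gradient = 29.3 / 93.4 * 100 = 31.4%

31.4


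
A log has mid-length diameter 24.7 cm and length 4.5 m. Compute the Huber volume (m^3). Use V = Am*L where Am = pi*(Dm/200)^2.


Huber: V = Am * L,  Am = pi*(Dm/200)^2
Am = pi*(24.7/200)^2 = 0.047916 m^2
V = 0.047916*4.5 = 0.2156 m^3

0.2156


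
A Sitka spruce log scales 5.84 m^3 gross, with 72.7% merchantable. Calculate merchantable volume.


Formula: MV = V_total * (merchantable_pct / 100)
Merchantable fraction = 72.7% / 100 = 0.727
MV = 5.84 m^3 * 0.727 = 4.246 m^3

4.246


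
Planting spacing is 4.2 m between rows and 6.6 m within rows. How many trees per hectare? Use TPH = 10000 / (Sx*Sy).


Formula: TPH = 10000 m^2/ha / (spacing_x * spacing_y)
Area per tree = 4.2 m * 6.6 m = 27.72 m^2
TPH = 10000 / 27.72 = 361 trees/ha

361


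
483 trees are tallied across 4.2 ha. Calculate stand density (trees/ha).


Formula: Stand Density = N_trees / Area_ha
Density = 483 trees / 4.2 ha
Density = 115 trees/ha

115


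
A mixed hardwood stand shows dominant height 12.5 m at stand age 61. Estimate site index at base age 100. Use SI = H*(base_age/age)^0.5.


Formula: SI = H_dom * (base_age / age)^0.5
Age ratio = 100 / 61 = 1.63934
sqrt(age_ratio) = 1.28037
SI = 12.5 * 1.28037 = 16.0 m

16.0


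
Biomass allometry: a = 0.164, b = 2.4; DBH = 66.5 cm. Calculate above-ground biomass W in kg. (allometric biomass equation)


Formula: W = a * DBH^b  (allometric power law)
DBH^b = 66.5^2.4 = 23701.2881
W = 0.164 * 23701.2881 = 3887.0 kg

3887.0


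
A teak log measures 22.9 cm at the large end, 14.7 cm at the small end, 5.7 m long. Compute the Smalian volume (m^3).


Smalian: V = (A1 + A2)/2 * L,  A = pi*(D/200)^2
A1 = pi*(22.9/200)^2 = 0.041187 m^2
A2 = pi*(14.7/200)^2 = 0.016972 m^2
V = (0.041187+0.016972)/2*5.7 = 0.1658 m^3

0.1658


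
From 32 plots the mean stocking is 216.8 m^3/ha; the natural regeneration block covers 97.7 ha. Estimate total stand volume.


Formula: Total Volume = Mean Volume per ha * Total Area
Total Volume = 216.8 m^3/ha * 97.7 ha
Total Volume = 21181 m^3

21181


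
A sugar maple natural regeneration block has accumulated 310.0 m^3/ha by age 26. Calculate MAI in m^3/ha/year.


Formula: MAI = Total Volume / Stand Age
MAI = 310.0 m^3/ha / 26 years
MAI = 11.92 m^3/ha/year

11.92


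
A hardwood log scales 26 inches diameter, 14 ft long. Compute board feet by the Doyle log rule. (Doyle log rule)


Doyle: BF = (D - 4)^2 * L / 16
Adjusted diameter = 26 - 4 = 22 in
(D-4)^2 = 22^2 = 484
BF = 484 * 14 / 16 = 424 BF

424


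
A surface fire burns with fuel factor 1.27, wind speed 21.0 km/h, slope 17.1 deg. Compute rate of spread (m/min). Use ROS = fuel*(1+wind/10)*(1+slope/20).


Formula: ROS = fuel * (1 + wind/10) * (1 + slope/20)
Wind factor = 1 + 21.0/10 = 3.1
Slope factor = 1 + 17.1/20 = 1.855
ROS = 1.27 * 3.1 * 1.855 = 7.3 m/min

7.3


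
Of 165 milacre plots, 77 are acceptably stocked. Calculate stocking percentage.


Formula: Stocking % = stocked plots / total plots * 100
Stocking = 77 / 165 * 100
Stocking = 0.4667 * 100 = 46.7%

46.7


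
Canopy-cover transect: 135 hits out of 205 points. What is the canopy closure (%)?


Formula: Canopy closure = covered points / total points * 100
Closure = 135 / 205 * 100
Closure = 0.6585 * 100 = 65.9%

65.9


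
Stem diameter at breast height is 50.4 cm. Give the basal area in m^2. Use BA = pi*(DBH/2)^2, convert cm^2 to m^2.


Formula: BA = pi * (DBH/2)^2 / 10000  (cm^2 to m^2)
Radius = DBH/2 = 50.4/2 = 25.2 cm
BA = pi * 25.2^2 / 10000
   = 1995.037 cm^2 / 10000
   = 0.1995 m^2

0.1995


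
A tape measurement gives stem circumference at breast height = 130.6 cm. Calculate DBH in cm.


Formula: DBH = C / pi
DBH = 130.6 / pi
pi = 3.14159...
DBH = 41.6 cm

41.6


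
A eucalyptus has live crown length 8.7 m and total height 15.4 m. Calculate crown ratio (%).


Formula: Crown Ratio = (Crown Length / Total Height) * 100
CR = (8.7 m / 15.4 m) * 100
CR = 0.5649 * 100 = 56.5%

56.5


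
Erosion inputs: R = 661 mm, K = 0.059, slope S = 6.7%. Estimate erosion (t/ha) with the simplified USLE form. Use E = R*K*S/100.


Formula: E = R * K * S / 100  (simplified USLE)
R * K = 661 * 0.059 = 38.999
E = 38.999 * 6.7 / 100 = 2.61 t/ha

2.61


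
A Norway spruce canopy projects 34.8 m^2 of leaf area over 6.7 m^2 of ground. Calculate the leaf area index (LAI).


Formula: LAI = total leaf area / ground area  (dimensionless)
LAI = 34.8 m^2 / 6.7 m^2
LAI = 5.19

5.19


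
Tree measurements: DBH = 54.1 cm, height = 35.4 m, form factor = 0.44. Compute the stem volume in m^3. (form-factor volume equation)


Formula: V = pi * (DBH/200)^2 * H * ff
Radius = DBH/200 = 54.1/200 = 0.2705 m
Radius^2 = 0.2705^2 = 0.07317025 m^2
V = pi * 0.07317025 * 35.4 * 0.44
V = 3.58 m^3

3.58


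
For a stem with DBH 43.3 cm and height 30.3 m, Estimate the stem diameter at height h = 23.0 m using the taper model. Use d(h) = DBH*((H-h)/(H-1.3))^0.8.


Taper: d(h) = DBH * ((H - h) / (H - 1.3))^0.8
Numerator = H - h = 30.3 - 23.0 = 7.3 m
Denominator = H - 1.3 = 30.3 - 1.3 = 29.0 m
Ratio = 7.3 / 29.0 = 0.25172
d = 43.3 * 0.25172^0.8 = 14.4 cm

14.4


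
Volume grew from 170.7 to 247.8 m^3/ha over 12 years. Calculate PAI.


Formula: PAI = (V_T2 - V_T1) / (T2 - T1)
Volume increment = 247.8 - 170.7 = 77.1 m^3/ha
PAI = 77.1 / 12 = 6.43 m^3/ha/year

6.43


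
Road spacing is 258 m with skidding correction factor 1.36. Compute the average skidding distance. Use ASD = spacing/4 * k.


Formula: ASD = (spacing / 4) * correction
Uncorrected distance = spacing / 4 = 258 / 4 = 64.5 m
ASD = 64.5 * 1.36 = 88 m

88


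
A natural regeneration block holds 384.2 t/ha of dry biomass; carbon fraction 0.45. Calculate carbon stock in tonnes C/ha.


Formula: Carbon Stock = Biomass * Carbon Fraction
C = 384.2 t/ha * 0.45
C = 172.9 t C/ha

172.9


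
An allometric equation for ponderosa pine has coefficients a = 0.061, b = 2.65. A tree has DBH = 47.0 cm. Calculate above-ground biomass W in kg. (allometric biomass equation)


Formula: W = a * DBH^b  (allometric power law)
DBH^b = 47.0^2.65 = 26981.0796
W = 0.061 * 26981.0796 = 1645.8 kg

1645.8


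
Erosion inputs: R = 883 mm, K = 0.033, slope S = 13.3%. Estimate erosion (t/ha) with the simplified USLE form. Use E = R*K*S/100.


Formula: E = R * K * S / 100  (simplified USLE)
R * K = 883 * 0.033 = 29.139
E = 29.139 * 13.3 / 100 = 3.88 t/ha

3.88
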